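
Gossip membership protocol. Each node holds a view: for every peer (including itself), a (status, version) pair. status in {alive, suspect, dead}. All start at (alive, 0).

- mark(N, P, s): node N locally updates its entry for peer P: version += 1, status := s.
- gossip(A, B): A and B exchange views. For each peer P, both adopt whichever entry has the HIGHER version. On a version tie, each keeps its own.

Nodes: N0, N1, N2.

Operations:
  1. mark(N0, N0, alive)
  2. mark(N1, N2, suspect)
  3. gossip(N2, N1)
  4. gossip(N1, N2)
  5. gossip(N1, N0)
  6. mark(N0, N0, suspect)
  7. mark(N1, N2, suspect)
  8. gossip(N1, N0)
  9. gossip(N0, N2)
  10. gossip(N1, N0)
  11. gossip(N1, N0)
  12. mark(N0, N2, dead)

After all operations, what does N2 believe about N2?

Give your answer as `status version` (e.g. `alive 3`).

Answer: suspect 2

Derivation:
Op 1: N0 marks N0=alive -> (alive,v1)
Op 2: N1 marks N2=suspect -> (suspect,v1)
Op 3: gossip N2<->N1 -> N2.N0=(alive,v0) N2.N1=(alive,v0) N2.N2=(suspect,v1) | N1.N0=(alive,v0) N1.N1=(alive,v0) N1.N2=(suspect,v1)
Op 4: gossip N1<->N2 -> N1.N0=(alive,v0) N1.N1=(alive,v0) N1.N2=(suspect,v1) | N2.N0=(alive,v0) N2.N1=(alive,v0) N2.N2=(suspect,v1)
Op 5: gossip N1<->N0 -> N1.N0=(alive,v1) N1.N1=(alive,v0) N1.N2=(suspect,v1) | N0.N0=(alive,v1) N0.N1=(alive,v0) N0.N2=(suspect,v1)
Op 6: N0 marks N0=suspect -> (suspect,v2)
Op 7: N1 marks N2=suspect -> (suspect,v2)
Op 8: gossip N1<->N0 -> N1.N0=(suspect,v2) N1.N1=(alive,v0) N1.N2=(suspect,v2) | N0.N0=(suspect,v2) N0.N1=(alive,v0) N0.N2=(suspect,v2)
Op 9: gossip N0<->N2 -> N0.N0=(suspect,v2) N0.N1=(alive,v0) N0.N2=(suspect,v2) | N2.N0=(suspect,v2) N2.N1=(alive,v0) N2.N2=(suspect,v2)
Op 10: gossip N1<->N0 -> N1.N0=(suspect,v2) N1.N1=(alive,v0) N1.N2=(suspect,v2) | N0.N0=(suspect,v2) N0.N1=(alive,v0) N0.N2=(suspect,v2)
Op 11: gossip N1<->N0 -> N1.N0=(suspect,v2) N1.N1=(alive,v0) N1.N2=(suspect,v2) | N0.N0=(suspect,v2) N0.N1=(alive,v0) N0.N2=(suspect,v2)
Op 12: N0 marks N2=dead -> (dead,v3)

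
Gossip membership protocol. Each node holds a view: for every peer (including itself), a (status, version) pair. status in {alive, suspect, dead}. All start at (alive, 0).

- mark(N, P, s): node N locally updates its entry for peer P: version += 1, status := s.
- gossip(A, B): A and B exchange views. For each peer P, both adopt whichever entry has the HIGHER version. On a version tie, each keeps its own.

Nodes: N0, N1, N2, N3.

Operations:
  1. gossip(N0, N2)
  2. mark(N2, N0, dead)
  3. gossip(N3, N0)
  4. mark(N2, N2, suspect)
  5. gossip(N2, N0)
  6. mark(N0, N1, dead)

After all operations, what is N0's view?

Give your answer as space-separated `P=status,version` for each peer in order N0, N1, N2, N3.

Answer: N0=dead,1 N1=dead,1 N2=suspect,1 N3=alive,0

Derivation:
Op 1: gossip N0<->N2 -> N0.N0=(alive,v0) N0.N1=(alive,v0) N0.N2=(alive,v0) N0.N3=(alive,v0) | N2.N0=(alive,v0) N2.N1=(alive,v0) N2.N2=(alive,v0) N2.N3=(alive,v0)
Op 2: N2 marks N0=dead -> (dead,v1)
Op 3: gossip N3<->N0 -> N3.N0=(alive,v0) N3.N1=(alive,v0) N3.N2=(alive,v0) N3.N3=(alive,v0) | N0.N0=(alive,v0) N0.N1=(alive,v0) N0.N2=(alive,v0) N0.N3=(alive,v0)
Op 4: N2 marks N2=suspect -> (suspect,v1)
Op 5: gossip N2<->N0 -> N2.N0=(dead,v1) N2.N1=(alive,v0) N2.N2=(suspect,v1) N2.N3=(alive,v0) | N0.N0=(dead,v1) N0.N1=(alive,v0) N0.N2=(suspect,v1) N0.N3=(alive,v0)
Op 6: N0 marks N1=dead -> (dead,v1)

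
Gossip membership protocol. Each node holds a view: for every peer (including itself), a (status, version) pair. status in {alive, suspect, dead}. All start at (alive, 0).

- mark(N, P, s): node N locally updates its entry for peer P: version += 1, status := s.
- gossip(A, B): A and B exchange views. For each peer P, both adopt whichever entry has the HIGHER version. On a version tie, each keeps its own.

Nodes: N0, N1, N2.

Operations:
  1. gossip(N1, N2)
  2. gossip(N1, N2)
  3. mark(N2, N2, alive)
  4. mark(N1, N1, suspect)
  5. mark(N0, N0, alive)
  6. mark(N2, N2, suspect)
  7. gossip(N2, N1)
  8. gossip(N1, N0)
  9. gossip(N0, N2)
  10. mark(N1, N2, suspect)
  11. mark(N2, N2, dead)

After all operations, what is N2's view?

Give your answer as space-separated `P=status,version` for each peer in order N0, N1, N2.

Answer: N0=alive,1 N1=suspect,1 N2=dead,3

Derivation:
Op 1: gossip N1<->N2 -> N1.N0=(alive,v0) N1.N1=(alive,v0) N1.N2=(alive,v0) | N2.N0=(alive,v0) N2.N1=(alive,v0) N2.N2=(alive,v0)
Op 2: gossip N1<->N2 -> N1.N0=(alive,v0) N1.N1=(alive,v0) N1.N2=(alive,v0) | N2.N0=(alive,v0) N2.N1=(alive,v0) N2.N2=(alive,v0)
Op 3: N2 marks N2=alive -> (alive,v1)
Op 4: N1 marks N1=suspect -> (suspect,v1)
Op 5: N0 marks N0=alive -> (alive,v1)
Op 6: N2 marks N2=suspect -> (suspect,v2)
Op 7: gossip N2<->N1 -> N2.N0=(alive,v0) N2.N1=(suspect,v1) N2.N2=(suspect,v2) | N1.N0=(alive,v0) N1.N1=(suspect,v1) N1.N2=(suspect,v2)
Op 8: gossip N1<->N0 -> N1.N0=(alive,v1) N1.N1=(suspect,v1) N1.N2=(suspect,v2) | N0.N0=(alive,v1) N0.N1=(suspect,v1) N0.N2=(suspect,v2)
Op 9: gossip N0<->N2 -> N0.N0=(alive,v1) N0.N1=(suspect,v1) N0.N2=(suspect,v2) | N2.N0=(alive,v1) N2.N1=(suspect,v1) N2.N2=(suspect,v2)
Op 10: N1 marks N2=suspect -> (suspect,v3)
Op 11: N2 marks N2=dead -> (dead,v3)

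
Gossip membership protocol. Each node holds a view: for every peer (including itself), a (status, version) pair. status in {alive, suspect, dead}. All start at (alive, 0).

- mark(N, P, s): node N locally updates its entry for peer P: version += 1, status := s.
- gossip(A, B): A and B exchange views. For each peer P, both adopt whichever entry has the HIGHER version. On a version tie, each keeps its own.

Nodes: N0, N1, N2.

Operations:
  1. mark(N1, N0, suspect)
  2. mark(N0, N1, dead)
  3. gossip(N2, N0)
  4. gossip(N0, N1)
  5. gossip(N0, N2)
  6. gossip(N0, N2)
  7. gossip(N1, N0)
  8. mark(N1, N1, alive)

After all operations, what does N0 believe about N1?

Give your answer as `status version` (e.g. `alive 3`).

Op 1: N1 marks N0=suspect -> (suspect,v1)
Op 2: N0 marks N1=dead -> (dead,v1)
Op 3: gossip N2<->N0 -> N2.N0=(alive,v0) N2.N1=(dead,v1) N2.N2=(alive,v0) | N0.N0=(alive,v0) N0.N1=(dead,v1) N0.N2=(alive,v0)
Op 4: gossip N0<->N1 -> N0.N0=(suspect,v1) N0.N1=(dead,v1) N0.N2=(alive,v0) | N1.N0=(suspect,v1) N1.N1=(dead,v1) N1.N2=(alive,v0)
Op 5: gossip N0<->N2 -> N0.N0=(suspect,v1) N0.N1=(dead,v1) N0.N2=(alive,v0) | N2.N0=(suspect,v1) N2.N1=(dead,v1) N2.N2=(alive,v0)
Op 6: gossip N0<->N2 -> N0.N0=(suspect,v1) N0.N1=(dead,v1) N0.N2=(alive,v0) | N2.N0=(suspect,v1) N2.N1=(dead,v1) N2.N2=(alive,v0)
Op 7: gossip N1<->N0 -> N1.N0=(suspect,v1) N1.N1=(dead,v1) N1.N2=(alive,v0) | N0.N0=(suspect,v1) N0.N1=(dead,v1) N0.N2=(alive,v0)
Op 8: N1 marks N1=alive -> (alive,v2)

Answer: dead 1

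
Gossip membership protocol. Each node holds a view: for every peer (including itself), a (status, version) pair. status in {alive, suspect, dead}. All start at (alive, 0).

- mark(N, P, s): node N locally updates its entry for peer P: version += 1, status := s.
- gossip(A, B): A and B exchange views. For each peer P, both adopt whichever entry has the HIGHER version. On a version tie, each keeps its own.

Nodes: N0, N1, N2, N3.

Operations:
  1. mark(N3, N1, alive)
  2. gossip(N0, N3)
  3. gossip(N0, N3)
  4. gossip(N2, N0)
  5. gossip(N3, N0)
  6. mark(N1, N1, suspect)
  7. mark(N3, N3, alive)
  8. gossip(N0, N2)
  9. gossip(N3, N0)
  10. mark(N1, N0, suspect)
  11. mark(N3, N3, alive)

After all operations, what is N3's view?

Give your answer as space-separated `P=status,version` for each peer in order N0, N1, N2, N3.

Op 1: N3 marks N1=alive -> (alive,v1)
Op 2: gossip N0<->N3 -> N0.N0=(alive,v0) N0.N1=(alive,v1) N0.N2=(alive,v0) N0.N3=(alive,v0) | N3.N0=(alive,v0) N3.N1=(alive,v1) N3.N2=(alive,v0) N3.N3=(alive,v0)
Op 3: gossip N0<->N3 -> N0.N0=(alive,v0) N0.N1=(alive,v1) N0.N2=(alive,v0) N0.N3=(alive,v0) | N3.N0=(alive,v0) N3.N1=(alive,v1) N3.N2=(alive,v0) N3.N3=(alive,v0)
Op 4: gossip N2<->N0 -> N2.N0=(alive,v0) N2.N1=(alive,v1) N2.N2=(alive,v0) N2.N3=(alive,v0) | N0.N0=(alive,v0) N0.N1=(alive,v1) N0.N2=(alive,v0) N0.N3=(alive,v0)
Op 5: gossip N3<->N0 -> N3.N0=(alive,v0) N3.N1=(alive,v1) N3.N2=(alive,v0) N3.N3=(alive,v0) | N0.N0=(alive,v0) N0.N1=(alive,v1) N0.N2=(alive,v0) N0.N3=(alive,v0)
Op 6: N1 marks N1=suspect -> (suspect,v1)
Op 7: N3 marks N3=alive -> (alive,v1)
Op 8: gossip N0<->N2 -> N0.N0=(alive,v0) N0.N1=(alive,v1) N0.N2=(alive,v0) N0.N3=(alive,v0) | N2.N0=(alive,v0) N2.N1=(alive,v1) N2.N2=(alive,v0) N2.N3=(alive,v0)
Op 9: gossip N3<->N0 -> N3.N0=(alive,v0) N3.N1=(alive,v1) N3.N2=(alive,v0) N3.N3=(alive,v1) | N0.N0=(alive,v0) N0.N1=(alive,v1) N0.N2=(alive,v0) N0.N3=(alive,v1)
Op 10: N1 marks N0=suspect -> (suspect,v1)
Op 11: N3 marks N3=alive -> (alive,v2)

Answer: N0=alive,0 N1=alive,1 N2=alive,0 N3=alive,2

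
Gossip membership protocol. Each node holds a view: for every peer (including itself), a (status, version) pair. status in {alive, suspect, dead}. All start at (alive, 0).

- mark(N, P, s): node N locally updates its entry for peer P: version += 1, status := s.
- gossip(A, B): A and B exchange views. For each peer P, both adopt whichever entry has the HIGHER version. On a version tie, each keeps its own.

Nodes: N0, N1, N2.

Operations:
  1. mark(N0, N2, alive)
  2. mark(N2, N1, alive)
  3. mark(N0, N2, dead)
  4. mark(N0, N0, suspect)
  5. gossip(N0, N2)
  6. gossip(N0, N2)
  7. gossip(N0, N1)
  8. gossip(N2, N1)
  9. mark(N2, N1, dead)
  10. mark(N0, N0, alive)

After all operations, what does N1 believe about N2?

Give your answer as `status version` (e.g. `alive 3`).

Answer: dead 2

Derivation:
Op 1: N0 marks N2=alive -> (alive,v1)
Op 2: N2 marks N1=alive -> (alive,v1)
Op 3: N0 marks N2=dead -> (dead,v2)
Op 4: N0 marks N0=suspect -> (suspect,v1)
Op 5: gossip N0<->N2 -> N0.N0=(suspect,v1) N0.N1=(alive,v1) N0.N2=(dead,v2) | N2.N0=(suspect,v1) N2.N1=(alive,v1) N2.N2=(dead,v2)
Op 6: gossip N0<->N2 -> N0.N0=(suspect,v1) N0.N1=(alive,v1) N0.N2=(dead,v2) | N2.N0=(suspect,v1) N2.N1=(alive,v1) N2.N2=(dead,v2)
Op 7: gossip N0<->N1 -> N0.N0=(suspect,v1) N0.N1=(alive,v1) N0.N2=(dead,v2) | N1.N0=(suspect,v1) N1.N1=(alive,v1) N1.N2=(dead,v2)
Op 8: gossip N2<->N1 -> N2.N0=(suspect,v1) N2.N1=(alive,v1) N2.N2=(dead,v2) | N1.N0=(suspect,v1) N1.N1=(alive,v1) N1.N2=(dead,v2)
Op 9: N2 marks N1=dead -> (dead,v2)
Op 10: N0 marks N0=alive -> (alive,v2)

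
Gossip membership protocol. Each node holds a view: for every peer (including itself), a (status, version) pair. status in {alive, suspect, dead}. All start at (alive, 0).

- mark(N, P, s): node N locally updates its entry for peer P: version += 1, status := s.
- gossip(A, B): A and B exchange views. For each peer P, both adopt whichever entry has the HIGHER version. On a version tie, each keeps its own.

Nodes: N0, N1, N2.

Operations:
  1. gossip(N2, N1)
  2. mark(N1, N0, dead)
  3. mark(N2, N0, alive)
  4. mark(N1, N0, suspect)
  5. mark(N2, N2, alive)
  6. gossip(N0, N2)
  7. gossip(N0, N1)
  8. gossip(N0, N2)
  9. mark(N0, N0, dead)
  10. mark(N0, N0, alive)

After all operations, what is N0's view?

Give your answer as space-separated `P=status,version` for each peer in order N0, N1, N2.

Op 1: gossip N2<->N1 -> N2.N0=(alive,v0) N2.N1=(alive,v0) N2.N2=(alive,v0) | N1.N0=(alive,v0) N1.N1=(alive,v0) N1.N2=(alive,v0)
Op 2: N1 marks N0=dead -> (dead,v1)
Op 3: N2 marks N0=alive -> (alive,v1)
Op 4: N1 marks N0=suspect -> (suspect,v2)
Op 5: N2 marks N2=alive -> (alive,v1)
Op 6: gossip N0<->N2 -> N0.N0=(alive,v1) N0.N1=(alive,v0) N0.N2=(alive,v1) | N2.N0=(alive,v1) N2.N1=(alive,v0) N2.N2=(alive,v1)
Op 7: gossip N0<->N1 -> N0.N0=(suspect,v2) N0.N1=(alive,v0) N0.N2=(alive,v1) | N1.N0=(suspect,v2) N1.N1=(alive,v0) N1.N2=(alive,v1)
Op 8: gossip N0<->N2 -> N0.N0=(suspect,v2) N0.N1=(alive,v0) N0.N2=(alive,v1) | N2.N0=(suspect,v2) N2.N1=(alive,v0) N2.N2=(alive,v1)
Op 9: N0 marks N0=dead -> (dead,v3)
Op 10: N0 marks N0=alive -> (alive,v4)

Answer: N0=alive,4 N1=alive,0 N2=alive,1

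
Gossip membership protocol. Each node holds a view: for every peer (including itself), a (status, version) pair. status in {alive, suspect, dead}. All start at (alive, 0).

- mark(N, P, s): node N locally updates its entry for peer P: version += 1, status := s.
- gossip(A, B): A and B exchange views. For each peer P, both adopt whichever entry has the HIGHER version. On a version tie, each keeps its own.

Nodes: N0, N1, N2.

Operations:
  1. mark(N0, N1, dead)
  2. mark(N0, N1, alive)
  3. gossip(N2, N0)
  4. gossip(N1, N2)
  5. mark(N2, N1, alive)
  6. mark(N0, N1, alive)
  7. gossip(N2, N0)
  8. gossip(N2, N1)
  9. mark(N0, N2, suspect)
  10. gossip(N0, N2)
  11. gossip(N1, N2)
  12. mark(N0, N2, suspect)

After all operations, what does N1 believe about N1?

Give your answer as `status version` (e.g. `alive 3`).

Op 1: N0 marks N1=dead -> (dead,v1)
Op 2: N0 marks N1=alive -> (alive,v2)
Op 3: gossip N2<->N0 -> N2.N0=(alive,v0) N2.N1=(alive,v2) N2.N2=(alive,v0) | N0.N0=(alive,v0) N0.N1=(alive,v2) N0.N2=(alive,v0)
Op 4: gossip N1<->N2 -> N1.N0=(alive,v0) N1.N1=(alive,v2) N1.N2=(alive,v0) | N2.N0=(alive,v0) N2.N1=(alive,v2) N2.N2=(alive,v0)
Op 5: N2 marks N1=alive -> (alive,v3)
Op 6: N0 marks N1=alive -> (alive,v3)
Op 7: gossip N2<->N0 -> N2.N0=(alive,v0) N2.N1=(alive,v3) N2.N2=(alive,v0) | N0.N0=(alive,v0) N0.N1=(alive,v3) N0.N2=(alive,v0)
Op 8: gossip N2<->N1 -> N2.N0=(alive,v0) N2.N1=(alive,v3) N2.N2=(alive,v0) | N1.N0=(alive,v0) N1.N1=(alive,v3) N1.N2=(alive,v0)
Op 9: N0 marks N2=suspect -> (suspect,v1)
Op 10: gossip N0<->N2 -> N0.N0=(alive,v0) N0.N1=(alive,v3) N0.N2=(suspect,v1) | N2.N0=(alive,v0) N2.N1=(alive,v3) N2.N2=(suspect,v1)
Op 11: gossip N1<->N2 -> N1.N0=(alive,v0) N1.N1=(alive,v3) N1.N2=(suspect,v1) | N2.N0=(alive,v0) N2.N1=(alive,v3) N2.N2=(suspect,v1)
Op 12: N0 marks N2=suspect -> (suspect,v2)

Answer: alive 3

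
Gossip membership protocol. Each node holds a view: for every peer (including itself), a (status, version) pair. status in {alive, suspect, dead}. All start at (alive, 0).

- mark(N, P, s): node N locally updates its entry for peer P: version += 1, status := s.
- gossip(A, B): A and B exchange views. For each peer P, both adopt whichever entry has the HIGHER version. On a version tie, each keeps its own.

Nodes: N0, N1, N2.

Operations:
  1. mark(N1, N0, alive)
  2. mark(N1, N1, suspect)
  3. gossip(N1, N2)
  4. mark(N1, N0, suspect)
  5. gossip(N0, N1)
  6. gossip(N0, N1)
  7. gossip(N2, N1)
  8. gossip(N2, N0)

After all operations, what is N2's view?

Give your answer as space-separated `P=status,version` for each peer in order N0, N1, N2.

Answer: N0=suspect,2 N1=suspect,1 N2=alive,0

Derivation:
Op 1: N1 marks N0=alive -> (alive,v1)
Op 2: N1 marks N1=suspect -> (suspect,v1)
Op 3: gossip N1<->N2 -> N1.N0=(alive,v1) N1.N1=(suspect,v1) N1.N2=(alive,v0) | N2.N0=(alive,v1) N2.N1=(suspect,v1) N2.N2=(alive,v0)
Op 4: N1 marks N0=suspect -> (suspect,v2)
Op 5: gossip N0<->N1 -> N0.N0=(suspect,v2) N0.N1=(suspect,v1) N0.N2=(alive,v0) | N1.N0=(suspect,v2) N1.N1=(suspect,v1) N1.N2=(alive,v0)
Op 6: gossip N0<->N1 -> N0.N0=(suspect,v2) N0.N1=(suspect,v1) N0.N2=(alive,v0) | N1.N0=(suspect,v2) N1.N1=(suspect,v1) N1.N2=(alive,v0)
Op 7: gossip N2<->N1 -> N2.N0=(suspect,v2) N2.N1=(suspect,v1) N2.N2=(alive,v0) | N1.N0=(suspect,v2) N1.N1=(suspect,v1) N1.N2=(alive,v0)
Op 8: gossip N2<->N0 -> N2.N0=(suspect,v2) N2.N1=(suspect,v1) N2.N2=(alive,v0) | N0.N0=(suspect,v2) N0.N1=(suspect,v1) N0.N2=(alive,v0)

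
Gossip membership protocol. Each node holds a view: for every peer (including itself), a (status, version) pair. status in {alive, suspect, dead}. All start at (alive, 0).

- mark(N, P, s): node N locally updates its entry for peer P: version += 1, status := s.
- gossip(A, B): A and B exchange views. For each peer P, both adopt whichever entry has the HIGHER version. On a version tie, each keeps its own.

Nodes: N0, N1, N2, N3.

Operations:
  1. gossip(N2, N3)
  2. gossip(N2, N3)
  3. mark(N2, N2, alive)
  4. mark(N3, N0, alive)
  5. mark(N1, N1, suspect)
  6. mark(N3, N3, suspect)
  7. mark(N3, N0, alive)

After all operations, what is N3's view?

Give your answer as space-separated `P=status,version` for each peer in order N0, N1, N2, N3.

Answer: N0=alive,2 N1=alive,0 N2=alive,0 N3=suspect,1

Derivation:
Op 1: gossip N2<->N3 -> N2.N0=(alive,v0) N2.N1=(alive,v0) N2.N2=(alive,v0) N2.N3=(alive,v0) | N3.N0=(alive,v0) N3.N1=(alive,v0) N3.N2=(alive,v0) N3.N3=(alive,v0)
Op 2: gossip N2<->N3 -> N2.N0=(alive,v0) N2.N1=(alive,v0) N2.N2=(alive,v0) N2.N3=(alive,v0) | N3.N0=(alive,v0) N3.N1=(alive,v0) N3.N2=(alive,v0) N3.N3=(alive,v0)
Op 3: N2 marks N2=alive -> (alive,v1)
Op 4: N3 marks N0=alive -> (alive,v1)
Op 5: N1 marks N1=suspect -> (suspect,v1)
Op 6: N3 marks N3=suspect -> (suspect,v1)
Op 7: N3 marks N0=alive -> (alive,v2)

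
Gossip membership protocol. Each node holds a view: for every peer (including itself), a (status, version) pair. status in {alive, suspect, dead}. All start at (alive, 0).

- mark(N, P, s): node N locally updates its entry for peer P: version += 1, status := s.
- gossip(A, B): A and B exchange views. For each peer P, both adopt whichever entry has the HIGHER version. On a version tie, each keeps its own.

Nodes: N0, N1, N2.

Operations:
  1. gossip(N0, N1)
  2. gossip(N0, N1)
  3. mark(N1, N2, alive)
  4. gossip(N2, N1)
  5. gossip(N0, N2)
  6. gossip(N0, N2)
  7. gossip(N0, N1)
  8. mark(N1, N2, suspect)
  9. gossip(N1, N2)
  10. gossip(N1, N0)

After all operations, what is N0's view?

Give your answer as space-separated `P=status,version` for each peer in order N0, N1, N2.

Answer: N0=alive,0 N1=alive,0 N2=suspect,2

Derivation:
Op 1: gossip N0<->N1 -> N0.N0=(alive,v0) N0.N1=(alive,v0) N0.N2=(alive,v0) | N1.N0=(alive,v0) N1.N1=(alive,v0) N1.N2=(alive,v0)
Op 2: gossip N0<->N1 -> N0.N0=(alive,v0) N0.N1=(alive,v0) N0.N2=(alive,v0) | N1.N0=(alive,v0) N1.N1=(alive,v0) N1.N2=(alive,v0)
Op 3: N1 marks N2=alive -> (alive,v1)
Op 4: gossip N2<->N1 -> N2.N0=(alive,v0) N2.N1=(alive,v0) N2.N2=(alive,v1) | N1.N0=(alive,v0) N1.N1=(alive,v0) N1.N2=(alive,v1)
Op 5: gossip N0<->N2 -> N0.N0=(alive,v0) N0.N1=(alive,v0) N0.N2=(alive,v1) | N2.N0=(alive,v0) N2.N1=(alive,v0) N2.N2=(alive,v1)
Op 6: gossip N0<->N2 -> N0.N0=(alive,v0) N0.N1=(alive,v0) N0.N2=(alive,v1) | N2.N0=(alive,v0) N2.N1=(alive,v0) N2.N2=(alive,v1)
Op 7: gossip N0<->N1 -> N0.N0=(alive,v0) N0.N1=(alive,v0) N0.N2=(alive,v1) | N1.N0=(alive,v0) N1.N1=(alive,v0) N1.N2=(alive,v1)
Op 8: N1 marks N2=suspect -> (suspect,v2)
Op 9: gossip N1<->N2 -> N1.N0=(alive,v0) N1.N1=(alive,v0) N1.N2=(suspect,v2) | N2.N0=(alive,v0) N2.N1=(alive,v0) N2.N2=(suspect,v2)
Op 10: gossip N1<->N0 -> N1.N0=(alive,v0) N1.N1=(alive,v0) N1.N2=(suspect,v2) | N0.N0=(alive,v0) N0.N1=(alive,v0) N0.N2=(suspect,v2)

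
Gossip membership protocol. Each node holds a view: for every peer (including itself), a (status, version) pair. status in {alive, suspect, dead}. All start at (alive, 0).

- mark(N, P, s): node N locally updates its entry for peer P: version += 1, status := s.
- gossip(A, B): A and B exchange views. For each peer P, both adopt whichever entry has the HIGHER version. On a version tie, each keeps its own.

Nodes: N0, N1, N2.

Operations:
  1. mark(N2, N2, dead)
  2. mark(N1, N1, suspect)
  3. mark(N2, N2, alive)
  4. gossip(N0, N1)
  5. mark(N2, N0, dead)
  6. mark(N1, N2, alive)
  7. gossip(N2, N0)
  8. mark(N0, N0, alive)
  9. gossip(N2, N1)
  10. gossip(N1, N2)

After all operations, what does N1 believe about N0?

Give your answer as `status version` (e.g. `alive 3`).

Answer: dead 1

Derivation:
Op 1: N2 marks N2=dead -> (dead,v1)
Op 2: N1 marks N1=suspect -> (suspect,v1)
Op 3: N2 marks N2=alive -> (alive,v2)
Op 4: gossip N0<->N1 -> N0.N0=(alive,v0) N0.N1=(suspect,v1) N0.N2=(alive,v0) | N1.N0=(alive,v0) N1.N1=(suspect,v1) N1.N2=(alive,v0)
Op 5: N2 marks N0=dead -> (dead,v1)
Op 6: N1 marks N2=alive -> (alive,v1)
Op 7: gossip N2<->N0 -> N2.N0=(dead,v1) N2.N1=(suspect,v1) N2.N2=(alive,v2) | N0.N0=(dead,v1) N0.N1=(suspect,v1) N0.N2=(alive,v2)
Op 8: N0 marks N0=alive -> (alive,v2)
Op 9: gossip N2<->N1 -> N2.N0=(dead,v1) N2.N1=(suspect,v1) N2.N2=(alive,v2) | N1.N0=(dead,v1) N1.N1=(suspect,v1) N1.N2=(alive,v2)
Op 10: gossip N1<->N2 -> N1.N0=(dead,v1) N1.N1=(suspect,v1) N1.N2=(alive,v2) | N2.N0=(dead,v1) N2.N1=(suspect,v1) N2.N2=(alive,v2)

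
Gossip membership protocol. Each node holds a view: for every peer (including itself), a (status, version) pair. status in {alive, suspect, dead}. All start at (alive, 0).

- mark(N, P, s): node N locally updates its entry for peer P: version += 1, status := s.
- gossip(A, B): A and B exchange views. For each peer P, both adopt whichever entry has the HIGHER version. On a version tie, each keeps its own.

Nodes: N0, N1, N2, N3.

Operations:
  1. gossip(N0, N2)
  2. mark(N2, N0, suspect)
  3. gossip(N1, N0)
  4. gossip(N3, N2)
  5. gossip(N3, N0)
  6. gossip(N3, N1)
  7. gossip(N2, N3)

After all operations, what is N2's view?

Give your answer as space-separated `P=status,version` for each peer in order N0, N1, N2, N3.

Answer: N0=suspect,1 N1=alive,0 N2=alive,0 N3=alive,0

Derivation:
Op 1: gossip N0<->N2 -> N0.N0=(alive,v0) N0.N1=(alive,v0) N0.N2=(alive,v0) N0.N3=(alive,v0) | N2.N0=(alive,v0) N2.N1=(alive,v0) N2.N2=(alive,v0) N2.N3=(alive,v0)
Op 2: N2 marks N0=suspect -> (suspect,v1)
Op 3: gossip N1<->N0 -> N1.N0=(alive,v0) N1.N1=(alive,v0) N1.N2=(alive,v0) N1.N3=(alive,v0) | N0.N0=(alive,v0) N0.N1=(alive,v0) N0.N2=(alive,v0) N0.N3=(alive,v0)
Op 4: gossip N3<->N2 -> N3.N0=(suspect,v1) N3.N1=(alive,v0) N3.N2=(alive,v0) N3.N3=(alive,v0) | N2.N0=(suspect,v1) N2.N1=(alive,v0) N2.N2=(alive,v0) N2.N3=(alive,v0)
Op 5: gossip N3<->N0 -> N3.N0=(suspect,v1) N3.N1=(alive,v0) N3.N2=(alive,v0) N3.N3=(alive,v0) | N0.N0=(suspect,v1) N0.N1=(alive,v0) N0.N2=(alive,v0) N0.N3=(alive,v0)
Op 6: gossip N3<->N1 -> N3.N0=(suspect,v1) N3.N1=(alive,v0) N3.N2=(alive,v0) N3.N3=(alive,v0) | N1.N0=(suspect,v1) N1.N1=(alive,v0) N1.N2=(alive,v0) N1.N3=(alive,v0)
Op 7: gossip N2<->N3 -> N2.N0=(suspect,v1) N2.N1=(alive,v0) N2.N2=(alive,v0) N2.N3=(alive,v0) | N3.N0=(suspect,v1) N3.N1=(alive,v0) N3.N2=(alive,v0) N3.N3=(alive,v0)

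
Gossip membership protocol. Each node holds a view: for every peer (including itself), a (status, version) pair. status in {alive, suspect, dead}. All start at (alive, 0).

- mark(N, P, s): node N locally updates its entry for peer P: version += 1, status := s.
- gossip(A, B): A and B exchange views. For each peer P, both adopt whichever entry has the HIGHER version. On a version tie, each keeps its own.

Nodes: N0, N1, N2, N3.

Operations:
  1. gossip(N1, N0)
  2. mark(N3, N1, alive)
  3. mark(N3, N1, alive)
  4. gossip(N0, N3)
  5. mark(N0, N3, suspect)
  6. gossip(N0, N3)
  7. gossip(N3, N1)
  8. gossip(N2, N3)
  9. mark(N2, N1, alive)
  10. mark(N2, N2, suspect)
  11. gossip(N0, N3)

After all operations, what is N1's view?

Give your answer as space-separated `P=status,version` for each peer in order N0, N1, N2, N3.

Answer: N0=alive,0 N1=alive,2 N2=alive,0 N3=suspect,1

Derivation:
Op 1: gossip N1<->N0 -> N1.N0=(alive,v0) N1.N1=(alive,v0) N1.N2=(alive,v0) N1.N3=(alive,v0) | N0.N0=(alive,v0) N0.N1=(alive,v0) N0.N2=(alive,v0) N0.N3=(alive,v0)
Op 2: N3 marks N1=alive -> (alive,v1)
Op 3: N3 marks N1=alive -> (alive,v2)
Op 4: gossip N0<->N3 -> N0.N0=(alive,v0) N0.N1=(alive,v2) N0.N2=(alive,v0) N0.N3=(alive,v0) | N3.N0=(alive,v0) N3.N1=(alive,v2) N3.N2=(alive,v0) N3.N3=(alive,v0)
Op 5: N0 marks N3=suspect -> (suspect,v1)
Op 6: gossip N0<->N3 -> N0.N0=(alive,v0) N0.N1=(alive,v2) N0.N2=(alive,v0) N0.N3=(suspect,v1) | N3.N0=(alive,v0) N3.N1=(alive,v2) N3.N2=(alive,v0) N3.N3=(suspect,v1)
Op 7: gossip N3<->N1 -> N3.N0=(alive,v0) N3.N1=(alive,v2) N3.N2=(alive,v0) N3.N3=(suspect,v1) | N1.N0=(alive,v0) N1.N1=(alive,v2) N1.N2=(alive,v0) N1.N3=(suspect,v1)
Op 8: gossip N2<->N3 -> N2.N0=(alive,v0) N2.N1=(alive,v2) N2.N2=(alive,v0) N2.N3=(suspect,v1) | N3.N0=(alive,v0) N3.N1=(alive,v2) N3.N2=(alive,v0) N3.N3=(suspect,v1)
Op 9: N2 marks N1=alive -> (alive,v3)
Op 10: N2 marks N2=suspect -> (suspect,v1)
Op 11: gossip N0<->N3 -> N0.N0=(alive,v0) N0.N1=(alive,v2) N0.N2=(alive,v0) N0.N3=(suspect,v1) | N3.N0=(alive,v0) N3.N1=(alive,v2) N3.N2=(alive,v0) N3.N3=(suspect,v1)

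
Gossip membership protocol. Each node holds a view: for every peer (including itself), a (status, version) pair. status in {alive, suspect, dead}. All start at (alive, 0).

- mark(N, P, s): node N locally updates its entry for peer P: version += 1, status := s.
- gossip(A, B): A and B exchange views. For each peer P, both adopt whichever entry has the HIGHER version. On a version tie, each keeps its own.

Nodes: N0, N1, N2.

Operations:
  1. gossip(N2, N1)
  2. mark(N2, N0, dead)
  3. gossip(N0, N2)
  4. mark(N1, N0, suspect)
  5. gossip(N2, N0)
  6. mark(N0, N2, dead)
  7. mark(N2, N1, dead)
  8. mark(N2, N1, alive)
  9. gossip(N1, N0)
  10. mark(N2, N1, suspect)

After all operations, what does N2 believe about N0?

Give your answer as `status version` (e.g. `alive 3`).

Answer: dead 1

Derivation:
Op 1: gossip N2<->N1 -> N2.N0=(alive,v0) N2.N1=(alive,v0) N2.N2=(alive,v0) | N1.N0=(alive,v0) N1.N1=(alive,v0) N1.N2=(alive,v0)
Op 2: N2 marks N0=dead -> (dead,v1)
Op 3: gossip N0<->N2 -> N0.N0=(dead,v1) N0.N1=(alive,v0) N0.N2=(alive,v0) | N2.N0=(dead,v1) N2.N1=(alive,v0) N2.N2=(alive,v0)
Op 4: N1 marks N0=suspect -> (suspect,v1)
Op 5: gossip N2<->N0 -> N2.N0=(dead,v1) N2.N1=(alive,v0) N2.N2=(alive,v0) | N0.N0=(dead,v1) N0.N1=(alive,v0) N0.N2=(alive,v0)
Op 6: N0 marks N2=dead -> (dead,v1)
Op 7: N2 marks N1=dead -> (dead,v1)
Op 8: N2 marks N1=alive -> (alive,v2)
Op 9: gossip N1<->N0 -> N1.N0=(suspect,v1) N1.N1=(alive,v0) N1.N2=(dead,v1) | N0.N0=(dead,v1) N0.N1=(alive,v0) N0.N2=(dead,v1)
Op 10: N2 marks N1=suspect -> (suspect,v3)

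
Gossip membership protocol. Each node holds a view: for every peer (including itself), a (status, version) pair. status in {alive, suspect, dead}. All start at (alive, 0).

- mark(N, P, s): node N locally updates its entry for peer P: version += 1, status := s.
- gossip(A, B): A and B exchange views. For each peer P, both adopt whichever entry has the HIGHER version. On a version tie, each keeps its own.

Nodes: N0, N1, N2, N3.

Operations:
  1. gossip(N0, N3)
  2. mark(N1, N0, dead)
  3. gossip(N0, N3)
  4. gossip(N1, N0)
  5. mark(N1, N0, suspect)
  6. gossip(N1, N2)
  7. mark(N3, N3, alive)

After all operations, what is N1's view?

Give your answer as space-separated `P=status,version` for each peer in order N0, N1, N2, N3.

Answer: N0=suspect,2 N1=alive,0 N2=alive,0 N3=alive,0

Derivation:
Op 1: gossip N0<->N3 -> N0.N0=(alive,v0) N0.N1=(alive,v0) N0.N2=(alive,v0) N0.N3=(alive,v0) | N3.N0=(alive,v0) N3.N1=(alive,v0) N3.N2=(alive,v0) N3.N3=(alive,v0)
Op 2: N1 marks N0=dead -> (dead,v1)
Op 3: gossip N0<->N3 -> N0.N0=(alive,v0) N0.N1=(alive,v0) N0.N2=(alive,v0) N0.N3=(alive,v0) | N3.N0=(alive,v0) N3.N1=(alive,v0) N3.N2=(alive,v0) N3.N3=(alive,v0)
Op 4: gossip N1<->N0 -> N1.N0=(dead,v1) N1.N1=(alive,v0) N1.N2=(alive,v0) N1.N3=(alive,v0) | N0.N0=(dead,v1) N0.N1=(alive,v0) N0.N2=(alive,v0) N0.N3=(alive,v0)
Op 5: N1 marks N0=suspect -> (suspect,v2)
Op 6: gossip N1<->N2 -> N1.N0=(suspect,v2) N1.N1=(alive,v0) N1.N2=(alive,v0) N1.N3=(alive,v0) | N2.N0=(suspect,v2) N2.N1=(alive,v0) N2.N2=(alive,v0) N2.N3=(alive,v0)
Op 7: N3 marks N3=alive -> (alive,v1)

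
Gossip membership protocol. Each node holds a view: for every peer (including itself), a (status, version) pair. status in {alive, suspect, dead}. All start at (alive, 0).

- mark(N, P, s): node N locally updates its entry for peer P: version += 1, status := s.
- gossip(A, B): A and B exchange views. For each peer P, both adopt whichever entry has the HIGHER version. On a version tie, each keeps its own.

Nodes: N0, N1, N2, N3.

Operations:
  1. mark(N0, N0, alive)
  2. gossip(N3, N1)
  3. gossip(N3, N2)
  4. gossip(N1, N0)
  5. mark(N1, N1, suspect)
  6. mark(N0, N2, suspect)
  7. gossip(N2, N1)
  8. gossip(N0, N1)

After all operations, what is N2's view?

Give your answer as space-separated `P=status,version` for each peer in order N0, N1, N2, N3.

Answer: N0=alive,1 N1=suspect,1 N2=alive,0 N3=alive,0

Derivation:
Op 1: N0 marks N0=alive -> (alive,v1)
Op 2: gossip N3<->N1 -> N3.N0=(alive,v0) N3.N1=(alive,v0) N3.N2=(alive,v0) N3.N3=(alive,v0) | N1.N0=(alive,v0) N1.N1=(alive,v0) N1.N2=(alive,v0) N1.N3=(alive,v0)
Op 3: gossip N3<->N2 -> N3.N0=(alive,v0) N3.N1=(alive,v0) N3.N2=(alive,v0) N3.N3=(alive,v0) | N2.N0=(alive,v0) N2.N1=(alive,v0) N2.N2=(alive,v0) N2.N3=(alive,v0)
Op 4: gossip N1<->N0 -> N1.N0=(alive,v1) N1.N1=(alive,v0) N1.N2=(alive,v0) N1.N3=(alive,v0) | N0.N0=(alive,v1) N0.N1=(alive,v0) N0.N2=(alive,v0) N0.N3=(alive,v0)
Op 5: N1 marks N1=suspect -> (suspect,v1)
Op 6: N0 marks N2=suspect -> (suspect,v1)
Op 7: gossip N2<->N1 -> N2.N0=(alive,v1) N2.N1=(suspect,v1) N2.N2=(alive,v0) N2.N3=(alive,v0) | N1.N0=(alive,v1) N1.N1=(suspect,v1) N1.N2=(alive,v0) N1.N3=(alive,v0)
Op 8: gossip N0<->N1 -> N0.N0=(alive,v1) N0.N1=(suspect,v1) N0.N2=(suspect,v1) N0.N3=(alive,v0) | N1.N0=(alive,v1) N1.N1=(suspect,v1) N1.N2=(suspect,v1) N1.N3=(alive,v0)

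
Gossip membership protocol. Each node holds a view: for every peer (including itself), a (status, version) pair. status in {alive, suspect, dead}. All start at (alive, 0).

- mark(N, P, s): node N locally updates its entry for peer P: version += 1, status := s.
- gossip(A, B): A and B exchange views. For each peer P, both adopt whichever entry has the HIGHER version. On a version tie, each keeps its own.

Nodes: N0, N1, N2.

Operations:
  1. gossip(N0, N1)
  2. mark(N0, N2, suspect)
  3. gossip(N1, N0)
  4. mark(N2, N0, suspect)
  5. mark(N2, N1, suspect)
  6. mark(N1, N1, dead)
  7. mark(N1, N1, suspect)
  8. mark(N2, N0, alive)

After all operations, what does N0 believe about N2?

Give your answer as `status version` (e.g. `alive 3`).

Answer: suspect 1

Derivation:
Op 1: gossip N0<->N1 -> N0.N0=(alive,v0) N0.N1=(alive,v0) N0.N2=(alive,v0) | N1.N0=(alive,v0) N1.N1=(alive,v0) N1.N2=(alive,v0)
Op 2: N0 marks N2=suspect -> (suspect,v1)
Op 3: gossip N1<->N0 -> N1.N0=(alive,v0) N1.N1=(alive,v0) N1.N2=(suspect,v1) | N0.N0=(alive,v0) N0.N1=(alive,v0) N0.N2=(suspect,v1)
Op 4: N2 marks N0=suspect -> (suspect,v1)
Op 5: N2 marks N1=suspect -> (suspect,v1)
Op 6: N1 marks N1=dead -> (dead,v1)
Op 7: N1 marks N1=suspect -> (suspect,v2)
Op 8: N2 marks N0=alive -> (alive,v2)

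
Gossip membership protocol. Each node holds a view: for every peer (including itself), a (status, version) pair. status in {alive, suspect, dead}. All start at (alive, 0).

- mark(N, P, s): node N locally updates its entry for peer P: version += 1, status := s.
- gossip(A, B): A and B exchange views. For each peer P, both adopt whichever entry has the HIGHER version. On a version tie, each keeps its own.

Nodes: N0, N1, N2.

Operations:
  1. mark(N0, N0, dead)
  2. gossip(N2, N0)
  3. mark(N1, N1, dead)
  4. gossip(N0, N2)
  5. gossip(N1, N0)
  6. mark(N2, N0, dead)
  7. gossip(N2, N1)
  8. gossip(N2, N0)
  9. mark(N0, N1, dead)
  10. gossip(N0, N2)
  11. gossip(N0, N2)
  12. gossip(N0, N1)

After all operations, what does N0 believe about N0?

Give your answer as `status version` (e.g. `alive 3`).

Answer: dead 2

Derivation:
Op 1: N0 marks N0=dead -> (dead,v1)
Op 2: gossip N2<->N0 -> N2.N0=(dead,v1) N2.N1=(alive,v0) N2.N2=(alive,v0) | N0.N0=(dead,v1) N0.N1=(alive,v0) N0.N2=(alive,v0)
Op 3: N1 marks N1=dead -> (dead,v1)
Op 4: gossip N0<->N2 -> N0.N0=(dead,v1) N0.N1=(alive,v0) N0.N2=(alive,v0) | N2.N0=(dead,v1) N2.N1=(alive,v0) N2.N2=(alive,v0)
Op 5: gossip N1<->N0 -> N1.N0=(dead,v1) N1.N1=(dead,v1) N1.N2=(alive,v0) | N0.N0=(dead,v1) N0.N1=(dead,v1) N0.N2=(alive,v0)
Op 6: N2 marks N0=dead -> (dead,v2)
Op 7: gossip N2<->N1 -> N2.N0=(dead,v2) N2.N1=(dead,v1) N2.N2=(alive,v0) | N1.N0=(dead,v2) N1.N1=(dead,v1) N1.N2=(alive,v0)
Op 8: gossip N2<->N0 -> N2.N0=(dead,v2) N2.N1=(dead,v1) N2.N2=(alive,v0) | N0.N0=(dead,v2) N0.N1=(dead,v1) N0.N2=(alive,v0)
Op 9: N0 marks N1=dead -> (dead,v2)
Op 10: gossip N0<->N2 -> N0.N0=(dead,v2) N0.N1=(dead,v2) N0.N2=(alive,v0) | N2.N0=(dead,v2) N2.N1=(dead,v2) N2.N2=(alive,v0)
Op 11: gossip N0<->N2 -> N0.N0=(dead,v2) N0.N1=(dead,v2) N0.N2=(alive,v0) | N2.N0=(dead,v2) N2.N1=(dead,v2) N2.N2=(alive,v0)
Op 12: gossip N0<->N1 -> N0.N0=(dead,v2) N0.N1=(dead,v2) N0.N2=(alive,v0) | N1.N0=(dead,v2) N1.N1=(dead,v2) N1.N2=(alive,v0)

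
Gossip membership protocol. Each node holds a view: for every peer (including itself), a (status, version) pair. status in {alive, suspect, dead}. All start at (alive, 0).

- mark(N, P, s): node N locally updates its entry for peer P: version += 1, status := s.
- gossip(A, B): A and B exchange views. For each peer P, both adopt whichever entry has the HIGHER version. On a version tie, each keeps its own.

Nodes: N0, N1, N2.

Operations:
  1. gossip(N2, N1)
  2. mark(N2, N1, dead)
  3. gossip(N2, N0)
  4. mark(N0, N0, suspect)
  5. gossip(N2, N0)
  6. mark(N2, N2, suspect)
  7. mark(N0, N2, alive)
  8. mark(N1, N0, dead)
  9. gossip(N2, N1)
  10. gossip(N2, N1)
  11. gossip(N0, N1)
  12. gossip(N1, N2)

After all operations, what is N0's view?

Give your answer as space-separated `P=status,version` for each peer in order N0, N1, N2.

Answer: N0=suspect,1 N1=dead,1 N2=alive,1

Derivation:
Op 1: gossip N2<->N1 -> N2.N0=(alive,v0) N2.N1=(alive,v0) N2.N2=(alive,v0) | N1.N0=(alive,v0) N1.N1=(alive,v0) N1.N2=(alive,v0)
Op 2: N2 marks N1=dead -> (dead,v1)
Op 3: gossip N2<->N0 -> N2.N0=(alive,v0) N2.N1=(dead,v1) N2.N2=(alive,v0) | N0.N0=(alive,v0) N0.N1=(dead,v1) N0.N2=(alive,v0)
Op 4: N0 marks N0=suspect -> (suspect,v1)
Op 5: gossip N2<->N0 -> N2.N0=(suspect,v1) N2.N1=(dead,v1) N2.N2=(alive,v0) | N0.N0=(suspect,v1) N0.N1=(dead,v1) N0.N2=(alive,v0)
Op 6: N2 marks N2=suspect -> (suspect,v1)
Op 7: N0 marks N2=alive -> (alive,v1)
Op 8: N1 marks N0=dead -> (dead,v1)
Op 9: gossip N2<->N1 -> N2.N0=(suspect,v1) N2.N1=(dead,v1) N2.N2=(suspect,v1) | N1.N0=(dead,v1) N1.N1=(dead,v1) N1.N2=(suspect,v1)
Op 10: gossip N2<->N1 -> N2.N0=(suspect,v1) N2.N1=(dead,v1) N2.N2=(suspect,v1) | N1.N0=(dead,v1) N1.N1=(dead,v1) N1.N2=(suspect,v1)
Op 11: gossip N0<->N1 -> N0.N0=(suspect,v1) N0.N1=(dead,v1) N0.N2=(alive,v1) | N1.N0=(dead,v1) N1.N1=(dead,v1) N1.N2=(suspect,v1)
Op 12: gossip N1<->N2 -> N1.N0=(dead,v1) N1.N1=(dead,v1) N1.N2=(suspect,v1) | N2.N0=(suspect,v1) N2.N1=(dead,v1) N2.N2=(suspect,v1)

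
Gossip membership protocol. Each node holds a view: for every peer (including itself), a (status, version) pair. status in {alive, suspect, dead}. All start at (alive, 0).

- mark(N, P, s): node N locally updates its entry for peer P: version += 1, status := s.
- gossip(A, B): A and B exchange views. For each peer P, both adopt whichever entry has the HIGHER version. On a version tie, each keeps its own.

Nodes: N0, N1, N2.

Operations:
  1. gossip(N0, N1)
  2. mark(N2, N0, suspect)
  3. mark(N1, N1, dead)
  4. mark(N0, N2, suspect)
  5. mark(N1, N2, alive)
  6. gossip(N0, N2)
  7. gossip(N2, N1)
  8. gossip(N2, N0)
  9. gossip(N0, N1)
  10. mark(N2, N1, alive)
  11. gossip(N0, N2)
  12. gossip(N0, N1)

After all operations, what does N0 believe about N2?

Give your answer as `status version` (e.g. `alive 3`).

Answer: suspect 1

Derivation:
Op 1: gossip N0<->N1 -> N0.N0=(alive,v0) N0.N1=(alive,v0) N0.N2=(alive,v0) | N1.N0=(alive,v0) N1.N1=(alive,v0) N1.N2=(alive,v0)
Op 2: N2 marks N0=suspect -> (suspect,v1)
Op 3: N1 marks N1=dead -> (dead,v1)
Op 4: N0 marks N2=suspect -> (suspect,v1)
Op 5: N1 marks N2=alive -> (alive,v1)
Op 6: gossip N0<->N2 -> N0.N0=(suspect,v1) N0.N1=(alive,v0) N0.N2=(suspect,v1) | N2.N0=(suspect,v1) N2.N1=(alive,v0) N2.N2=(suspect,v1)
Op 7: gossip N2<->N1 -> N2.N0=(suspect,v1) N2.N1=(dead,v1) N2.N2=(suspect,v1) | N1.N0=(suspect,v1) N1.N1=(dead,v1) N1.N2=(alive,v1)
Op 8: gossip N2<->N0 -> N2.N0=(suspect,v1) N2.N1=(dead,v1) N2.N2=(suspect,v1) | N0.N0=(suspect,v1) N0.N1=(dead,v1) N0.N2=(suspect,v1)
Op 9: gossip N0<->N1 -> N0.N0=(suspect,v1) N0.N1=(dead,v1) N0.N2=(suspect,v1) | N1.N0=(suspect,v1) N1.N1=(dead,v1) N1.N2=(alive,v1)
Op 10: N2 marks N1=alive -> (alive,v2)
Op 11: gossip N0<->N2 -> N0.N0=(suspect,v1) N0.N1=(alive,v2) N0.N2=(suspect,v1) | N2.N0=(suspect,v1) N2.N1=(alive,v2) N2.N2=(suspect,v1)
Op 12: gossip N0<->N1 -> N0.N0=(suspect,v1) N0.N1=(alive,v2) N0.N2=(suspect,v1) | N1.N0=(suspect,v1) N1.N1=(alive,v2) N1.N2=(alive,v1)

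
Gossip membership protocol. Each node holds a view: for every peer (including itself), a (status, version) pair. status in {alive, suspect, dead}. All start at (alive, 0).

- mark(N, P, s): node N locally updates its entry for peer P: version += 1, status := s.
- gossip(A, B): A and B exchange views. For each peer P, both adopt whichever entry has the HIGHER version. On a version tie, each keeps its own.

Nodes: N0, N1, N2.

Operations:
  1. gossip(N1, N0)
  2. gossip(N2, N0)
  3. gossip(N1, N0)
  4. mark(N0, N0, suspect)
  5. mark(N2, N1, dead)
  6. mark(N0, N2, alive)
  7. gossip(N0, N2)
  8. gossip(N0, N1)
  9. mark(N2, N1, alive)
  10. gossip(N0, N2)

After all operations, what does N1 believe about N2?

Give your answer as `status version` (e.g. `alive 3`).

Op 1: gossip N1<->N0 -> N1.N0=(alive,v0) N1.N1=(alive,v0) N1.N2=(alive,v0) | N0.N0=(alive,v0) N0.N1=(alive,v0) N0.N2=(alive,v0)
Op 2: gossip N2<->N0 -> N2.N0=(alive,v0) N2.N1=(alive,v0) N2.N2=(alive,v0) | N0.N0=(alive,v0) N0.N1=(alive,v0) N0.N2=(alive,v0)
Op 3: gossip N1<->N0 -> N1.N0=(alive,v0) N1.N1=(alive,v0) N1.N2=(alive,v0) | N0.N0=(alive,v0) N0.N1=(alive,v0) N0.N2=(alive,v0)
Op 4: N0 marks N0=suspect -> (suspect,v1)
Op 5: N2 marks N1=dead -> (dead,v1)
Op 6: N0 marks N2=alive -> (alive,v1)
Op 7: gossip N0<->N2 -> N0.N0=(suspect,v1) N0.N1=(dead,v1) N0.N2=(alive,v1) | N2.N0=(suspect,v1) N2.N1=(dead,v1) N2.N2=(alive,v1)
Op 8: gossip N0<->N1 -> N0.N0=(suspect,v1) N0.N1=(dead,v1) N0.N2=(alive,v1) | N1.N0=(suspect,v1) N1.N1=(dead,v1) N1.N2=(alive,v1)
Op 9: N2 marks N1=alive -> (alive,v2)
Op 10: gossip N0<->N2 -> N0.N0=(suspect,v1) N0.N1=(alive,v2) N0.N2=(alive,v1) | N2.N0=(suspect,v1) N2.N1=(alive,v2) N2.N2=(alive,v1)

Answer: alive 1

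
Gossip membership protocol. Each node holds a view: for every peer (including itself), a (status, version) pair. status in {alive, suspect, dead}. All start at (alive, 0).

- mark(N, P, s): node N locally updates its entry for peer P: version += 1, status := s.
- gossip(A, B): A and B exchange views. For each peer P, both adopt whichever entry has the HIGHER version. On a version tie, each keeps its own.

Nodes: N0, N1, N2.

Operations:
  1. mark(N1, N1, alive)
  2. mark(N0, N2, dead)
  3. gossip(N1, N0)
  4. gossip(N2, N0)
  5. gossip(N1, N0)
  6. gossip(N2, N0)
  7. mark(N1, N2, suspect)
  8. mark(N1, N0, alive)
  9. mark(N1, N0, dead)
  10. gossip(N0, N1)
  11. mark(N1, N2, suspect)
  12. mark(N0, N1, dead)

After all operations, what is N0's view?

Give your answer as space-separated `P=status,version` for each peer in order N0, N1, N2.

Answer: N0=dead,2 N1=dead,2 N2=suspect,2

Derivation:
Op 1: N1 marks N1=alive -> (alive,v1)
Op 2: N0 marks N2=dead -> (dead,v1)
Op 3: gossip N1<->N0 -> N1.N0=(alive,v0) N1.N1=(alive,v1) N1.N2=(dead,v1) | N0.N0=(alive,v0) N0.N1=(alive,v1) N0.N2=(dead,v1)
Op 4: gossip N2<->N0 -> N2.N0=(alive,v0) N2.N1=(alive,v1) N2.N2=(dead,v1) | N0.N0=(alive,v0) N0.N1=(alive,v1) N0.N2=(dead,v1)
Op 5: gossip N1<->N0 -> N1.N0=(alive,v0) N1.N1=(alive,v1) N1.N2=(dead,v1) | N0.N0=(alive,v0) N0.N1=(alive,v1) N0.N2=(dead,v1)
Op 6: gossip N2<->N0 -> N2.N0=(alive,v0) N2.N1=(alive,v1) N2.N2=(dead,v1) | N0.N0=(alive,v0) N0.N1=(alive,v1) N0.N2=(dead,v1)
Op 7: N1 marks N2=suspect -> (suspect,v2)
Op 8: N1 marks N0=alive -> (alive,v1)
Op 9: N1 marks N0=dead -> (dead,v2)
Op 10: gossip N0<->N1 -> N0.N0=(dead,v2) N0.N1=(alive,v1) N0.N2=(suspect,v2) | N1.N0=(dead,v2) N1.N1=(alive,v1) N1.N2=(suspect,v2)
Op 11: N1 marks N2=suspect -> (suspect,v3)
Op 12: N0 marks N1=dead -> (dead,v2)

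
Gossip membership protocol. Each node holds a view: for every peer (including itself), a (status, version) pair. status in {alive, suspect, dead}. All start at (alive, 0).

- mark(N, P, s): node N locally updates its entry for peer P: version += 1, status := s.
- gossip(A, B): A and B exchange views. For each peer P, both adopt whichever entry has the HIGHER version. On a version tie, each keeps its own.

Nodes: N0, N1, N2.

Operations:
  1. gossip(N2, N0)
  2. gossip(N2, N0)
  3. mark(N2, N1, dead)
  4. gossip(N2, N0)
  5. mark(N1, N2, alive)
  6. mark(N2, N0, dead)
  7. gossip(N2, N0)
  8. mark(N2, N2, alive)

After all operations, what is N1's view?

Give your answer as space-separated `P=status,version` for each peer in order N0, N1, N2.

Answer: N0=alive,0 N1=alive,0 N2=alive,1

Derivation:
Op 1: gossip N2<->N0 -> N2.N0=(alive,v0) N2.N1=(alive,v0) N2.N2=(alive,v0) | N0.N0=(alive,v0) N0.N1=(alive,v0) N0.N2=(alive,v0)
Op 2: gossip N2<->N0 -> N2.N0=(alive,v0) N2.N1=(alive,v0) N2.N2=(alive,v0) | N0.N0=(alive,v0) N0.N1=(alive,v0) N0.N2=(alive,v0)
Op 3: N2 marks N1=dead -> (dead,v1)
Op 4: gossip N2<->N0 -> N2.N0=(alive,v0) N2.N1=(dead,v1) N2.N2=(alive,v0) | N0.N0=(alive,v0) N0.N1=(dead,v1) N0.N2=(alive,v0)
Op 5: N1 marks N2=alive -> (alive,v1)
Op 6: N2 marks N0=dead -> (dead,v1)
Op 7: gossip N2<->N0 -> N2.N0=(dead,v1) N2.N1=(dead,v1) N2.N2=(alive,v0) | N0.N0=(dead,v1) N0.N1=(dead,v1) N0.N2=(alive,v0)
Op 8: N2 marks N2=alive -> (alive,v1)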